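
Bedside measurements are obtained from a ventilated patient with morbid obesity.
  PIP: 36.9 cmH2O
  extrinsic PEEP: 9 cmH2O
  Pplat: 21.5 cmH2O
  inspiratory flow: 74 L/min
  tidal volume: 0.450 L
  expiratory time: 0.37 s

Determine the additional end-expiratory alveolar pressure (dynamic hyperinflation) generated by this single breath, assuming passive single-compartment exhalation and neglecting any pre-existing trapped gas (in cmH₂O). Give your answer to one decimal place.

5.5

Flow: 74 L/min ÷ 60 = 1.2333 L/s.
R = (PIP − Pplat)/V̇ = (36.9 − 21.5) / 1.2333 = 15.4/1.2333 = 12.487 cmH2O·s/L.
C = Vt/(Pplat − PEEP) = 450.0 / (21.5 − 9) = 450.0/12.5 = 36.0 mL/cmH2O.
τ = R × C = 12.487 × 0.036 L/cmH2O = 0.4495 s.
Fraction remaining = e^(−Te/τ) = e^(−0.37/0.4495) = 0.4391; trapped volume = 450.0 × 0.4391 = 197.6 mL.
Additional alveolar pressure from trapping ≈ V_trapped / C = 197.6 / 36.0 = 5.489 cmH2O.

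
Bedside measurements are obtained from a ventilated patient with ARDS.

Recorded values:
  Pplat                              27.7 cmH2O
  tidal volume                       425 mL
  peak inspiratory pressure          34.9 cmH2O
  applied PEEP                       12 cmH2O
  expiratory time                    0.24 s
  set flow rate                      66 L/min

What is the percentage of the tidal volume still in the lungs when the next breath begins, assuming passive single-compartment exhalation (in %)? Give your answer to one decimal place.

25.8

Flow: 66 L/min ÷ 60 = 1.1 L/s.
R = (PIP − Pplat)/V̇ = (34.9 − 27.7) / 1.1 = 7.2/1.1 = 6.545 cmH2O·s/L.
C = Vt/(Pplat − PEEP) = 425.0 / (27.7 − 12) = 425.0/15.7 = 27.07 mL/cmH2O.
τ = R × C = 6.545 × 0.02707 L/cmH2O = 0.1772 s.
Fraction remaining at end-expiration = e^(−Te/τ) = e^(−0.24/0.1772) = 0.2581 → 25.81%.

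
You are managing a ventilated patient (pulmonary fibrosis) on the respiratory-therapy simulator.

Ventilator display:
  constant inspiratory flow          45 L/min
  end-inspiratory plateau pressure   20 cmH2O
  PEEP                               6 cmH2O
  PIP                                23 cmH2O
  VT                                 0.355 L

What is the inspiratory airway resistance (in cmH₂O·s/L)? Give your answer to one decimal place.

Flow: 45 L/min ÷ 60 = 0.75 L/s.
Raw = (PIP − Pplat) / flow = (23 − 20) / 0.75 = 3.0 / 0.75 = 4.0 cmH2O·s/L.

4.0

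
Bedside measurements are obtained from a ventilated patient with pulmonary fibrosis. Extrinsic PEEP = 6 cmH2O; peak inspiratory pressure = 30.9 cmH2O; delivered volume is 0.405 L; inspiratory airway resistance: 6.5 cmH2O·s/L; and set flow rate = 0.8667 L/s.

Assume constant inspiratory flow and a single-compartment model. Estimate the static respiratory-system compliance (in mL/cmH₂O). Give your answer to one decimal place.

21.0

Equation of motion (constant flow): PIP = Vt/C + R·V̇ + PEEP.
Vt/C = PIP − R·V̇ − PEEP = 30.9 − 6.5×0.8667 − 6 = 30.9 − 5.634 − 6 = 19.266 cmH2O.
C = Vt / 19.266 = 405 / 19.266 = 21.021 mL/cmH2O.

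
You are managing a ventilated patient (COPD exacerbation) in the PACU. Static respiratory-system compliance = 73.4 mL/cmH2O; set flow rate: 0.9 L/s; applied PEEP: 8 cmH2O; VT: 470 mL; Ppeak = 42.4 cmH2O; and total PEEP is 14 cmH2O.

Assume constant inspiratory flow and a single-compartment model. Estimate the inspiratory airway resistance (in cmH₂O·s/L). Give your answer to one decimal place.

24.4

Total PEEP = 14 cmH2O (set 8 + intrinsic 6); this is the baseline alveolar pressure.
Equation of motion (constant flow): PIP = Vt/C + R·V̇ + PEEP.
R·V̇ = PIP − Vt/C − PEEP = 42.4 − 470/73.4 − 14 = 42.4 − 6.403 − 14 = 21.997 cmH2O.
R = 21.997 / 0.9 = 24.441 cmH2O·s/L.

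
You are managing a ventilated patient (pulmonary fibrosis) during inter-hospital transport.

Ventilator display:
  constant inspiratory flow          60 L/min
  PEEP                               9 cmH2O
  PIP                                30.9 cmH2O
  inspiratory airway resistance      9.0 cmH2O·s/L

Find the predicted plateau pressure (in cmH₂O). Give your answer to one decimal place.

Flow: 60 L/min ÷ 60 = 1 L/s.
Pplat = PIP − Raw × flow = 30.9 − 9.0 × 1 = 30.9 − 9.0 = 21.9 cmH2O.

21.9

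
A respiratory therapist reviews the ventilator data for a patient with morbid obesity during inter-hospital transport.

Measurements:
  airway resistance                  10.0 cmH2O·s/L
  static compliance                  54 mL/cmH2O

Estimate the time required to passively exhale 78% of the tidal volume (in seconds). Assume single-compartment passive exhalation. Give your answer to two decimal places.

0.82

τ = R × C = 10.0 × 54 mL/cmH2O = 10.0 × 0.054 L/cmH2O = 0.54 s.
Exhaled fraction f = 1 − e^(−t/τ) → t = −τ·ln(1 − f) = −0.54·ln(0.22) = 0.8176 s.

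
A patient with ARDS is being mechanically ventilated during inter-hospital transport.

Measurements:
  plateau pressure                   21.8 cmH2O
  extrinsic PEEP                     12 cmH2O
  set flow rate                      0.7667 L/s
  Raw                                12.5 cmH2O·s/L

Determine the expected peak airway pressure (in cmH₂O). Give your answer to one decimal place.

PIP = Pplat + Raw × flow = 21.8 + 12.5 × 0.7667 = 21.8 + 9.584 = 31.384 cmH2O.

31.4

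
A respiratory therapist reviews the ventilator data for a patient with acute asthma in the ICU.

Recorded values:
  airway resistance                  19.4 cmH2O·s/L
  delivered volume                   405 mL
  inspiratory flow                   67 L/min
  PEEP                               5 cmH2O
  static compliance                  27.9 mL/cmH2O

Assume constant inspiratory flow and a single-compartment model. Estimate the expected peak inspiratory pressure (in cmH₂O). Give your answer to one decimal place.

41.2

Flow: 67 L/min ÷ 60 = 1.1167 L/s.
Equation of motion (constant flow): PIP = Vt/C + R·V̇ + PEEP.
PIP = 405/27.9 + 19.4×1.1167 + 5 = 14.516 + 21.664 + 5 = 41.18 cmH2O.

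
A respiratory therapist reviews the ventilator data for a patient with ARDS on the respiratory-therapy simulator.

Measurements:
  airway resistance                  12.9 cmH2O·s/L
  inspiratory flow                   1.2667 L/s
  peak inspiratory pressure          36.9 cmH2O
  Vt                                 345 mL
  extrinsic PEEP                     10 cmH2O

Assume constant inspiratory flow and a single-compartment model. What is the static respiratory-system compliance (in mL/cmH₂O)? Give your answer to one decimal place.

Equation of motion (constant flow): PIP = Vt/C + R·V̇ + PEEP.
Vt/C = PIP − R·V̇ − PEEP = 36.9 − 12.9×1.2667 − 10 = 36.9 − 16.34 − 10 = 10.56 cmH2O.
C = Vt / 10.56 = 345 / 10.56 = 32.67 mL/cmH2O.

32.7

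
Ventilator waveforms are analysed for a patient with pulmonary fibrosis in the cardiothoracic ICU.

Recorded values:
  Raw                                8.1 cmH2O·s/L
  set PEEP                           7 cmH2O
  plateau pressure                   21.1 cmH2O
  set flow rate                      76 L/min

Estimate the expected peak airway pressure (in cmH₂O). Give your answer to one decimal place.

Flow: 76 L/min ÷ 60 = 1.2667 L/s.
PIP = Pplat + Raw × flow = 21.1 + 8.1 × 1.2667 = 21.1 + 10.26 = 31.36 cmH2O.

31.4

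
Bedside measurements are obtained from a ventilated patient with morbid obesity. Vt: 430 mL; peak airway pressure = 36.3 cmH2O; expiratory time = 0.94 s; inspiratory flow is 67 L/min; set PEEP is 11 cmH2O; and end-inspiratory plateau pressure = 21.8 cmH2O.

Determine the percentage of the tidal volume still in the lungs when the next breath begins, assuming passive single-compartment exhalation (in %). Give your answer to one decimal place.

16.2

Flow: 67 L/min ÷ 60 = 1.1167 L/s.
R = (PIP − Pplat)/V̇ = (36.3 − 21.8) / 1.1167 = 14.5/1.1167 = 12.985 cmH2O·s/L.
C = Vt/(Pplat − PEEP) = 430.0 / (21.8 − 11) = 430.0/10.8 = 39.815 mL/cmH2O.
τ = R × C = 12.985 × 0.03982 L/cmH2O = 0.5171 s.
Fraction remaining at end-expiration = e^(−Te/τ) = e^(−0.94/0.5171) = 0.1624 → 16.24%.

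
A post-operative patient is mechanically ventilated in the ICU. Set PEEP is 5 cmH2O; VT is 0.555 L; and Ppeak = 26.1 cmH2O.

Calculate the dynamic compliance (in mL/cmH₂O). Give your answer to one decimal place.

Dynamic compliance = Vt / (PIP − PEEP) = 555 / (26.1 − 5) = 555 / 21.1 = 26.303 mL/cmH2O.

26.3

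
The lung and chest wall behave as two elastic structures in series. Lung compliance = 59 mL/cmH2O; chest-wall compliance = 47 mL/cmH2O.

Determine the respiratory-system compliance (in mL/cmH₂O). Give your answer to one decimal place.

26.2

Lung and chest wall are elastances in series: 1/Crs = 1/CL + 1/Ccw.
1/Crs = 1/59 + 1/47 = 0.03823.
Crs = 26.157 mL/cmH2O.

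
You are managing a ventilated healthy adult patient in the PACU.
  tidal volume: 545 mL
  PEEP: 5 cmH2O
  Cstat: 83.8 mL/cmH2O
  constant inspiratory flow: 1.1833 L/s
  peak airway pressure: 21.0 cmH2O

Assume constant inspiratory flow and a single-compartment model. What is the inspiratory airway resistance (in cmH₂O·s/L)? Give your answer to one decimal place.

8.0

Equation of motion (constant flow): PIP = Vt/C + R·V̇ + PEEP.
R·V̇ = PIP − Vt/C − PEEP = 21.0 − 545/83.8 − 5 = 21.0 − 6.504 − 5 = 9.496 cmH2O.
R = 9.496 / 1.1833 = 8.025 cmH2O·s/L.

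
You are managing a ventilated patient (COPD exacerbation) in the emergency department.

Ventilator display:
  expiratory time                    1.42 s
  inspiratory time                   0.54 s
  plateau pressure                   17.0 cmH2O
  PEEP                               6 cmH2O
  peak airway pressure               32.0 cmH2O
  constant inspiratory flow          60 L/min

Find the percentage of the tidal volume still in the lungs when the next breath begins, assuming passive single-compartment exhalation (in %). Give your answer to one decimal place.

Flow: 60 L/min ÷ 60 = 1 L/s.
Vt = flow × Ti = 1 L/s × 0.54 s × 1000 mL/L = 540.0 mL.
R = (PIP − Pplat)/V̇ = (32.0 − 17.0) / 1 = 15.0/1 = 15.0 cmH2O·s/L.
C = Vt/(Pplat − PEEP) = 540.0 / (17.0 − 6) = 540.0/11.0 = 49.091 mL/cmH2O.
τ = R × C = 15.0 × 0.04909 L/cmH2O = 0.7364 s.
Fraction remaining at end-expiration = e^(−Te/τ) = e^(−1.42/0.7364) = 0.1454 → 14.54%.

14.5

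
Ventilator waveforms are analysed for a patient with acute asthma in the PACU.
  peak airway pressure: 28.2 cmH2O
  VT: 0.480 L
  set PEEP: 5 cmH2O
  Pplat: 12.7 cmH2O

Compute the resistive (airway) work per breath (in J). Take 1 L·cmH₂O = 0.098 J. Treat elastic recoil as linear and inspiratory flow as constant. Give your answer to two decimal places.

With constant inspiratory flow the resistive pressure is constant at PIP − Pplat = 28.2 − 12.7 = 15.5 cmH2O, so resistive work = 15.5 × 0.480 = 7.44 L·cmH2O.
× 0.098 J/(L·cmH2O) → 0.7291 J.

0.73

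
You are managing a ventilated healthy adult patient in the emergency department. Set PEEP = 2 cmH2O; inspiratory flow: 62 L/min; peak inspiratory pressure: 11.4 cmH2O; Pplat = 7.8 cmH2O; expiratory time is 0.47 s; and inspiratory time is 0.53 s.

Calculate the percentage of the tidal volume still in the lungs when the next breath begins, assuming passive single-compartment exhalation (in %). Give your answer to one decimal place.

Flow: 62 L/min ÷ 60 = 1.0333 L/s.
Vt = flow × Ti = 1.0333 L/s × 0.53 s × 1000 mL/L = 547.65 mL.
R = (PIP − Pplat)/V̇ = (11.4 − 7.8) / 1.0333 = 3.6/1.0333 = 3.484 cmH2O·s/L.
C = Vt/(Pplat − PEEP) = 547.65 / (7.8 − 2) = 547.65/5.8 = 94.422 mL/cmH2O.
τ = R × C = 3.484 × 0.09442 L/cmH2O = 0.329 s.
Fraction remaining at end-expiration = e^(−Te/τ) = e^(−0.47/0.329) = 0.2397 → 23.97%.

24.0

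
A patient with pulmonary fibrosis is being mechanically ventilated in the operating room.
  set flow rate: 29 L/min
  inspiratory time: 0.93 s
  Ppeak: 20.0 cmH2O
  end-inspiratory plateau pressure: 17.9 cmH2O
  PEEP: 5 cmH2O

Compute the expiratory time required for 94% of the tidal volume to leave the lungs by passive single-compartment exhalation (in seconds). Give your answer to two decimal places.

Flow: 29 L/min ÷ 60 = 0.4833 L/s.
Vt = flow × Ti = 0.4833 L/s × 0.93 s × 1000 mL/L = 449.47 mL.
R = (PIP − Pplat)/V̇ = (20.0 − 17.9) / 0.4833 = 2.1/0.4833 = 4.345 cmH2O·s/L.
C = Vt/(Pplat − PEEP) = 449.47 / (17.9 − 5) = 449.47/12.9 = 34.843 mL/cmH2O.
τ = R × C = 4.345 × 0.03484 L/cmH2O = 0.1514 s.
t = −τ·ln(1 − 0.94) = −0.1514·ln(0.06) = 0.426 s.

0.43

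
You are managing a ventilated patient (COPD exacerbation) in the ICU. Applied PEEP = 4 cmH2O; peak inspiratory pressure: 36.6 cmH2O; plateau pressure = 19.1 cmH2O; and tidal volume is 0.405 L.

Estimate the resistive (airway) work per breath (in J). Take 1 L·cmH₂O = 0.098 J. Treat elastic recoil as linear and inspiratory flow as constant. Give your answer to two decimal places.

With constant inspiratory flow the resistive pressure is constant at PIP − Pplat = 36.6 − 19.1 = 17.5 cmH2O, so resistive work = 17.5 × 0.405 = 7.088 L·cmH2O.
× 0.098 J/(L·cmH2O) → 0.6946 J.

0.69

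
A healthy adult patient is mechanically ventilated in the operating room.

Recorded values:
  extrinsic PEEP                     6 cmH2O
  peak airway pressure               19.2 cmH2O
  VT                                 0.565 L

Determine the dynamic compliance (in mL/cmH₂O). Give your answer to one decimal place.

42.8

Dynamic compliance = Vt / (PIP − PEEP) = 565 / (19.2 − 6) = 565 / 13.2 = 42.803 mL/cmH2O.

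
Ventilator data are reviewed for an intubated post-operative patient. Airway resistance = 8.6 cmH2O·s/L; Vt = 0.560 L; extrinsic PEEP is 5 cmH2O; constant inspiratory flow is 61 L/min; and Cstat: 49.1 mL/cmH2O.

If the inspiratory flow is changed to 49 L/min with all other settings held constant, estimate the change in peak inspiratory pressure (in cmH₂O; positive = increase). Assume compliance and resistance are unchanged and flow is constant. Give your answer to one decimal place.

Flow: 61 L/min ÷ 60 = 1.0167 L/s.
New flow: 49 L/min ÷ 60 = 0.8167 L/s.
PIP = Vt/C + R·V̇ + PEEP (constant-flow equation of motion).
Only the resistive term changes: ΔPIP = R × ΔV̇ = 8.6 × (0.8167 − 1.0167) = 8.6 × -0.2 = -1.72 cmH2O.

-1.7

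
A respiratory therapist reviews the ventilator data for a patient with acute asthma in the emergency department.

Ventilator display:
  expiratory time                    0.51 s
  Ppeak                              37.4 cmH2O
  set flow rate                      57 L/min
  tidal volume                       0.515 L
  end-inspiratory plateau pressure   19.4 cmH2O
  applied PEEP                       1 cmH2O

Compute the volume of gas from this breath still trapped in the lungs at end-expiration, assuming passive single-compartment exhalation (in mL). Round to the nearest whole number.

197

Flow: 57 L/min ÷ 60 = 0.95 L/s.
R = (PIP − Pplat)/V̇ = (37.4 − 19.4) / 0.95 = 18.0/0.95 = 18.947 cmH2O·s/L.
C = Vt/(Pplat − PEEP) = 515.0 / (19.4 − 1) = 515.0/18.4 = 27.989 mL/cmH2O.
τ = R × C = 18.947 × 0.02799 L/cmH2O = 0.5303 s.
Fraction remaining = e^(−Te/τ) = e^(−0.51/0.5303) = 0.3822.
Trapped volume = 515.0 × 0.3822 = 196.83 mL.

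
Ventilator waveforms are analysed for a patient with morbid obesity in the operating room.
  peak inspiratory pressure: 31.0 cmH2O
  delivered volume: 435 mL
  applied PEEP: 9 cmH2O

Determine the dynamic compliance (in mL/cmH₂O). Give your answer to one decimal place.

19.8

Dynamic compliance = Vt / (PIP − PEEP) = 435 / (31.0 − 9) = 435 / 22.0 = 19.773 mL/cmH2O.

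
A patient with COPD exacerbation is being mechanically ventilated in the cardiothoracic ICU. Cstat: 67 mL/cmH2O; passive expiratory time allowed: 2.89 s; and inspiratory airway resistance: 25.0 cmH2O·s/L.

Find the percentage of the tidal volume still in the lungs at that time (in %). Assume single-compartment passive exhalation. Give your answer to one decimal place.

17.8

τ = R × C = 25.0 × 67 mL/cmH2O = 25.0 × 0.067 L/cmH2O = 1.675 s.
Passive exhalation: V(t)/V₀ = e^(−t/τ) = e^(−2.89/1.675) = 0.1781.
Fraction remaining = 0.1781 → 17.81%.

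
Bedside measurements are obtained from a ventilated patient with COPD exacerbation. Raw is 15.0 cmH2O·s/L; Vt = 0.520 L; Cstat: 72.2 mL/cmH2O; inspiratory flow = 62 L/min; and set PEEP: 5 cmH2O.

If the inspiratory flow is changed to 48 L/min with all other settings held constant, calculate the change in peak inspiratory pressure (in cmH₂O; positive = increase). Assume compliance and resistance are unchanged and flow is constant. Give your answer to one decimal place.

-3.5

Flow: 62 L/min ÷ 60 = 1.0333 L/s.
New flow: 48 L/min ÷ 60 = 0.8 L/s.
PIP = Vt/C + R·V̇ + PEEP (constant-flow equation of motion).
Only the resistive term changes: ΔPIP = R × ΔV̇ = 15.0 × (0.8 − 1.0333) = 15.0 × -0.2333 = -3.5 cmH2O.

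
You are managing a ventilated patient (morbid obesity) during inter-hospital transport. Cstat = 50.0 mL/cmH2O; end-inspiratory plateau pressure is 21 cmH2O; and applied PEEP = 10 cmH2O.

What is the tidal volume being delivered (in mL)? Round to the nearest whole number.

550

Vt = Cstat × (Pplat − PEEP) = 50.0 × (21 − 10) = 50.0 × 11.0 = 550.0 mL.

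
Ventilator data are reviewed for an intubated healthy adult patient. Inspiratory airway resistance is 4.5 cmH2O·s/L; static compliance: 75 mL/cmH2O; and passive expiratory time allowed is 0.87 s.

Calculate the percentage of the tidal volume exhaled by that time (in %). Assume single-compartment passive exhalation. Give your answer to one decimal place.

τ = R × C = 4.5 × 75 mL/cmH2O = 4.5 × 0.075 L/cmH2O = 0.3375 s.
Passive exhalation: V(t)/V₀ = e^(−t/τ) = e^(−0.87/0.3375) = 0.07594.
Fraction exhaled = 1 − 0.07594 = 0.9241 → 92.41%.

92.4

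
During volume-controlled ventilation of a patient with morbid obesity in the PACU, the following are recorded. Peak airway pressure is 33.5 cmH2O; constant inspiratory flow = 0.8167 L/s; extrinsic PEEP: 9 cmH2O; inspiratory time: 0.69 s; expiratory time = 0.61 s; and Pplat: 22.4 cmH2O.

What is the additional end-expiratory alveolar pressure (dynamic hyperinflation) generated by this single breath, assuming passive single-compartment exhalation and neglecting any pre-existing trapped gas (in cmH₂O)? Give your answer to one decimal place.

4.6

Vt = flow × Ti = 0.8167 L/s × 0.69 s × 1000 mL/L = 563.52 mL.
R = (PIP − Pplat)/V̇ = (33.5 − 22.4) / 0.8167 = 11.1/0.8167 = 13.591 cmH2O·s/L.
C = Vt/(Pplat − PEEP) = 563.52 / (22.4 − 9) = 563.52/13.4 = 42.054 mL/cmH2O.
τ = R × C = 13.591 × 0.04205 L/cmH2O = 0.5715 s.
Fraction remaining = e^(−Te/τ) = e^(−0.61/0.5715) = 0.3439; trapped volume = 563.52 × 0.3439 = 193.79 mL.
Additional alveolar pressure from trapping ≈ V_trapped / C = 193.79 / 42.054 = 4.608 cmH2O.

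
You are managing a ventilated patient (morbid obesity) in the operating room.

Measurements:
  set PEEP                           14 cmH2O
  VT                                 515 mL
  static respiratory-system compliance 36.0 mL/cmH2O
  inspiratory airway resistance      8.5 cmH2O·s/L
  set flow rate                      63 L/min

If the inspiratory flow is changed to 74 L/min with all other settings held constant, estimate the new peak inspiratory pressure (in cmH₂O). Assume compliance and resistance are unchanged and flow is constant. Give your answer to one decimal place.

Flow: 63 L/min ÷ 60 = 1.05 L/s.
New flow: 74 L/min ÷ 60 = 1.2333 L/s.
PIP = Vt/C + R·V̇ + PEEP (constant-flow equation of motion).
Only the resistive term changes: ΔPIP = R × ΔV̇ = 8.5 × (1.2333 − 1.05) = 8.5 × 0.1833 = 1.558 cmH2O.
Original PIP = 515/36.0 + 8.5×1.05 + 14 = 37.231 cmH2O; new PIP = 37.231 + (1.558) = 38.789 cmH2O.

38.8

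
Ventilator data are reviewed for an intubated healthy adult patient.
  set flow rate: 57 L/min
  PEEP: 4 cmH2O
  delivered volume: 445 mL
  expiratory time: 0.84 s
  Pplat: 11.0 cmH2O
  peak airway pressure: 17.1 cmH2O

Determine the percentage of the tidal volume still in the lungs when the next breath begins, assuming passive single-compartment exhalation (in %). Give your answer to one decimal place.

Flow: 57 L/min ÷ 60 = 0.95 L/s.
R = (PIP − Pplat)/V̇ = (17.1 − 11.0) / 0.95 = 6.1/0.95 = 6.421 cmH2O·s/L.
C = Vt/(Pplat − PEEP) = 445.0 / (11.0 − 4) = 445.0/7.0 = 63.571 mL/cmH2O.
τ = R × C = 6.421 × 0.06357 L/cmH2O = 0.4082 s.
Fraction remaining at end-expiration = e^(−Te/τ) = e^(−0.84/0.4082) = 0.1277 → 12.77%.

12.8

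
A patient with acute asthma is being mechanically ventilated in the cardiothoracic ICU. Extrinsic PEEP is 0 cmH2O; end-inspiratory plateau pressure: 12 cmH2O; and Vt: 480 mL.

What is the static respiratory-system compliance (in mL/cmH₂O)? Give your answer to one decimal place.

Cstat = Vt / (Pplat − PEEP) = 480 / (12 − 0) = 480 / 12.0 = 40.0 mL/cmH2O.

40.0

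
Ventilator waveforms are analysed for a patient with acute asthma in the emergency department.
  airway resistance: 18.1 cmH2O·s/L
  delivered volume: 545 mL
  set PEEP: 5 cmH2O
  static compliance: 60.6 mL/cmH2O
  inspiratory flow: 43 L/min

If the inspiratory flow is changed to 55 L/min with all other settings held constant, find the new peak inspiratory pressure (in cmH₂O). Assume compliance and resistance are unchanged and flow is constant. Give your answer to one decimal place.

30.6

Flow: 43 L/min ÷ 60 = 0.7167 L/s.
New flow: 55 L/min ÷ 60 = 0.9167 L/s.
PIP = Vt/C + R·V̇ + PEEP (constant-flow equation of motion).
Only the resistive term changes: ΔPIP = R × ΔV̇ = 18.1 × (0.9167 − 0.7167) = 18.1 × 0.2 = 3.62 cmH2O.
Original PIP = 545/60.6 + 18.1×0.7167 + 5 = 26.966 cmH2O; new PIP = 26.966 + (3.62) = 30.586 cmH2O.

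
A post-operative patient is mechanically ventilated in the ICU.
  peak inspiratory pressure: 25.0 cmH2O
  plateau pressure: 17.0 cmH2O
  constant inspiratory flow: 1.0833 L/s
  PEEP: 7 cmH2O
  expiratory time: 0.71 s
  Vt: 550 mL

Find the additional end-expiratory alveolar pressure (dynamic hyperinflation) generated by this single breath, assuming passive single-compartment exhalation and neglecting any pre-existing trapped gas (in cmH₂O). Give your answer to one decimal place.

R = (PIP − Pplat)/V̇ = (25.0 − 17.0) / 1.0833 = 8.0/1.0833 = 7.385 cmH2O·s/L.
C = Vt/(Pplat − PEEP) = 550.0 / (17.0 − 7) = 550.0/10.0 = 55.0 mL/cmH2O.
τ = R × C = 7.385 × 0.055 L/cmH2O = 0.4062 s.
Fraction remaining = e^(−Te/τ) = e^(−0.71/0.4062) = 0.1741; trapped volume = 550.0 × 0.1741 = 95.755 mL.
Additional alveolar pressure from trapping ≈ V_trapped / C = 95.755 / 55.0 = 1.741 cmH2O.

1.7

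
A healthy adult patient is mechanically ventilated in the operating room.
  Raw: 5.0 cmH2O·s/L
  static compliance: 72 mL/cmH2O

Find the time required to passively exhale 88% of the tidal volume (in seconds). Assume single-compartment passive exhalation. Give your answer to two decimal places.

0.76

τ = R × C = 5.0 × 72 mL/cmH2O = 5.0 × 0.072 L/cmH2O = 0.36 s.
Exhaled fraction f = 1 − e^(−t/τ) → t = −τ·ln(1 − f) = −0.36·ln(0.12) = 0.7633 s.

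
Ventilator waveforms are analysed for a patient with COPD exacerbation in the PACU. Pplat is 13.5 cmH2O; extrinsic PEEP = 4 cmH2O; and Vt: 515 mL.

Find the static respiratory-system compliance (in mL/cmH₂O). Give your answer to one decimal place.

54.2

Cstat = Vt / (Pplat − PEEP) = 515 / (13.5 − 4) = 515 / 9.5 = 54.211 mL/cmH2O.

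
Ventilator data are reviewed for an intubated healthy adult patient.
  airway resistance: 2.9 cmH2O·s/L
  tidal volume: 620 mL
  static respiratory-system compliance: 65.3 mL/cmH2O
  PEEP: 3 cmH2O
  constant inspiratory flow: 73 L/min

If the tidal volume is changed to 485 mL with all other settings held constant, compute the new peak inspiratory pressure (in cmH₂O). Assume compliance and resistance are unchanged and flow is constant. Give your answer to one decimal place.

14.0

Flow: 73 L/min ÷ 60 = 1.2167 L/s.
PIP = Vt/C + R·V̇ + PEEP (constant-flow equation of motion).
Only the elastic term changes: ΔPIP = ΔVt / C = (485 − 620) / 65.3 = -2.067 cmH2O.
Original PIP = 620/65.3 + 2.9×1.2167 + 3 = 16.023 cmH2O; new PIP = 16.023 + (-2.067) = 13.956 cmH2O.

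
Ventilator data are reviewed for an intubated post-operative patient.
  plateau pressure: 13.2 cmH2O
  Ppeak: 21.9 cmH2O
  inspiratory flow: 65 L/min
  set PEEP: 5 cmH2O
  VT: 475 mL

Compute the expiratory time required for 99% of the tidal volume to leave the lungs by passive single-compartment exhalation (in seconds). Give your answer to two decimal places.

2.14

Flow: 65 L/min ÷ 60 = 1.0833 L/s.
R = (PIP − Pplat)/V̇ = (21.9 − 13.2) / 1.0833 = 8.7/1.0833 = 8.031 cmH2O·s/L.
C = Vt/(Pplat − PEEP) = 475.0 / (13.2 − 5) = 475.0/8.2 = 57.927 mL/cmH2O.
τ = R × C = 8.031 × 0.05793 L/cmH2O = 0.4652 s.
t = −τ·ln(1 − 0.99) = −0.4652·ln(0.01) = 2.142 s.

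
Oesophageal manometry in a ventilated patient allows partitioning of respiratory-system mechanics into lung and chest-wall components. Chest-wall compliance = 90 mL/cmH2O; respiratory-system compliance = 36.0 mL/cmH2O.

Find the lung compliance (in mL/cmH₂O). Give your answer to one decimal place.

60.0

1/CL = 1/Crs − 1/Ccw.
1/CL = 1/36.0 − 1/90 = 0.01667.
CL = 59.988 mL/cmH2O.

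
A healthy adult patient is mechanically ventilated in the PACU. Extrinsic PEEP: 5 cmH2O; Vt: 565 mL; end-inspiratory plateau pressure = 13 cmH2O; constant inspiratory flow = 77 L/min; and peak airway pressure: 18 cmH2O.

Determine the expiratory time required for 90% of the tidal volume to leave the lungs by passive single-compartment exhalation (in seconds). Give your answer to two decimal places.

0.63

Flow: 77 L/min ÷ 60 = 1.2833 L/s.
R = (PIP − Pplat)/V̇ = (18 − 13) / 1.2833 = 5.0/1.2833 = 3.896 cmH2O·s/L.
C = Vt/(Pplat − PEEP) = 565.0 / (13 − 5) = 565.0/8.0 = 70.625 mL/cmH2O.
τ = R × C = 3.896 × 0.07063 L/cmH2O = 0.2752 s.
t = −τ·ln(1 − 0.90) = −0.2752·ln(0.1) = 0.6337 s.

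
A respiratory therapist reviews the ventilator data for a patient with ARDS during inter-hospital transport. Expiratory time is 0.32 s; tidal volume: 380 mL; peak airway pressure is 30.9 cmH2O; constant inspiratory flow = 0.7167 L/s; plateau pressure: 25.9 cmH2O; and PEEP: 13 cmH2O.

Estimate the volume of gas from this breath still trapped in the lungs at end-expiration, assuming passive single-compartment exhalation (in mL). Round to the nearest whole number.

80

R = (PIP − Pplat)/V̇ = (30.9 − 25.9) / 0.7167 = 5.0/0.7167 = 6.976 cmH2O·s/L.
C = Vt/(Pplat − PEEP) = 380.0 / (25.9 − 13) = 380.0/12.9 = 29.457 mL/cmH2O.
τ = R × C = 6.976 × 0.02946 L/cmH2O = 0.2055 s.
Fraction remaining = e^(−Te/τ) = e^(−0.32/0.2055) = 0.2107.
Trapped volume = 380.0 × 0.2107 = 80.066 mL.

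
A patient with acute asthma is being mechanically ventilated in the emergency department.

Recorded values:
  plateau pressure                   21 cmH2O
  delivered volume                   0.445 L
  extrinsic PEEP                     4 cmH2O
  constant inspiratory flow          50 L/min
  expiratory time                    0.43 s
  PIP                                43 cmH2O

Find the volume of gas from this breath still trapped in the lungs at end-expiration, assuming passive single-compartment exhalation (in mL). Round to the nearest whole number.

239

Flow: 50 L/min ÷ 60 = 0.8333 L/s.
R = (PIP − Pplat)/V̇ = (43 − 21) / 0.8333 = 22.0/0.8333 = 26.401 cmH2O·s/L.
C = Vt/(Pplat − PEEP) = 445.0 / (21 − 4) = 445.0/17.0 = 26.176 mL/cmH2O.
τ = R × C = 26.401 × 0.02618 L/cmH2O = 0.6912 s.
Fraction remaining = e^(−Te/τ) = e^(−0.43/0.6912) = 0.5368.
Trapped volume = 445.0 × 0.5368 = 238.88 mL.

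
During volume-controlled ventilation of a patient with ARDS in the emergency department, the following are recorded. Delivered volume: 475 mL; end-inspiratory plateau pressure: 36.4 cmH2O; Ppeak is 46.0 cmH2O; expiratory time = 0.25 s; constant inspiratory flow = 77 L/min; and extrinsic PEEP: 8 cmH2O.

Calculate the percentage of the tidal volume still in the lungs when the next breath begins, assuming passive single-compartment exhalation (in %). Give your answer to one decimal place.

Flow: 77 L/min ÷ 60 = 1.2833 L/s.
R = (PIP − Pplat)/V̇ = (46.0 − 36.4) / 1.2833 = 9.6/1.2833 = 7.481 cmH2O·s/L.
C = Vt/(Pplat − PEEP) = 475.0 / (36.4 − 8) = 475.0/28.4 = 16.725 mL/cmH2O.
τ = R × C = 7.481 × 0.01673 L/cmH2O = 0.1252 s.
Fraction remaining at end-expiration = e^(−Te/τ) = e^(−0.25/0.1252) = 0.1358 → 13.58%.

13.6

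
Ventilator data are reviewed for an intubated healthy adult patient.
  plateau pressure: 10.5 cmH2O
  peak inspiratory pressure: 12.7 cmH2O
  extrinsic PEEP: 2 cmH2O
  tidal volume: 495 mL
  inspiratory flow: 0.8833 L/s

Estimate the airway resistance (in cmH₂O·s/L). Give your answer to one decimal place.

Raw = (PIP − Pplat) / flow = (12.7 − 10.5) / 0.8833 = 2.2 / 0.8833 = 2.491 cmH2O·s/L.

2.5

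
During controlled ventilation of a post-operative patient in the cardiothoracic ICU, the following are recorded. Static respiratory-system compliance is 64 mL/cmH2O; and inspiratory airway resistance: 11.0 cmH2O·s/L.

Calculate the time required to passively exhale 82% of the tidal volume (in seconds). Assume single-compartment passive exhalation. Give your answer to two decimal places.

τ = R × C = 11.0 × 64 mL/cmH2O = 11.0 × 0.064 L/cmH2O = 0.704 s.
Exhaled fraction f = 1 − e^(−t/τ) → t = −τ·ln(1 − f) = −0.704·ln(0.18) = 1.207 s.

1.21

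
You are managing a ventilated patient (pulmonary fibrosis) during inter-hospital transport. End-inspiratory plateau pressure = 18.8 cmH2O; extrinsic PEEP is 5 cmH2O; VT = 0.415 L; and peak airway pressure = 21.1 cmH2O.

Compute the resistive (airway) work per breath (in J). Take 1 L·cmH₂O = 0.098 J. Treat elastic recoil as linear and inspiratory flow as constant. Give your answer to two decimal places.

0.09

With constant inspiratory flow the resistive pressure is constant at PIP − Pplat = 21.1 − 18.8 = 2.3 cmH2O, so resistive work = 2.3 × 0.415 = 0.9545 L·cmH2O.
× 0.098 J/(L·cmH2O) → 0.09354 J.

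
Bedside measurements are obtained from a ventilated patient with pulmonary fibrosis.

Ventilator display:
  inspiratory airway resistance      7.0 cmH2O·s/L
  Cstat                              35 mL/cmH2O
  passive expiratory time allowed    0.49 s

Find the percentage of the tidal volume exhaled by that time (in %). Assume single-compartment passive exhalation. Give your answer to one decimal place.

τ = R × C = 7.0 × 35 mL/cmH2O = 7.0 × 0.035 L/cmH2O = 0.245 s.
Passive exhalation: V(t)/V₀ = e^(−t/τ) = e^(−0.49/0.245) = 0.1353.
Fraction exhaled = 1 − 0.1353 = 0.8647 → 86.47%.

86.5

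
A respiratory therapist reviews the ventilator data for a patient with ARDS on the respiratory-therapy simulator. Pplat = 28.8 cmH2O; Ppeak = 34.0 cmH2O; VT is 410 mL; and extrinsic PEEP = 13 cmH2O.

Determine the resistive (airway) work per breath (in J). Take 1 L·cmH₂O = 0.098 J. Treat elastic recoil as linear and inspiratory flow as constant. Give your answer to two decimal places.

0.21

With constant inspiratory flow the resistive pressure is constant at PIP − Pplat = 34.0 − 28.8 = 5.2 cmH2O, so resistive work = 5.2 × 0.410 = 2.132 L·cmH2O.
× 0.098 J/(L·cmH2O) → 0.2089 J.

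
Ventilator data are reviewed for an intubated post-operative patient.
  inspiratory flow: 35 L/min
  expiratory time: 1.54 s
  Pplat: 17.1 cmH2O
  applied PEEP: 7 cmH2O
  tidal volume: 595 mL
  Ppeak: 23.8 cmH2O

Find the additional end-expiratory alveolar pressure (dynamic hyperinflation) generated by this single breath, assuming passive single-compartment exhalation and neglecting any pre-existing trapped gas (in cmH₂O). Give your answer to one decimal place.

Flow: 35 L/min ÷ 60 = 0.5833 L/s.
R = (PIP − Pplat)/V̇ = (23.8 − 17.1) / 0.5833 = 6.7/0.5833 = 11.486 cmH2O·s/L.
C = Vt/(Pplat − PEEP) = 595.0 / (17.1 − 7) = 595.0/10.1 = 58.911 mL/cmH2O.
τ = R × C = 11.486 × 0.05891 L/cmH2O = 0.6766 s.
Fraction remaining = e^(−Te/τ) = e^(−1.54/0.6766) = 0.1027; trapped volume = 595.0 × 0.1027 = 61.107 mL.
Additional alveolar pressure from trapping ≈ V_trapped / C = 61.107 / 58.911 = 1.037 cmH2O.

1.0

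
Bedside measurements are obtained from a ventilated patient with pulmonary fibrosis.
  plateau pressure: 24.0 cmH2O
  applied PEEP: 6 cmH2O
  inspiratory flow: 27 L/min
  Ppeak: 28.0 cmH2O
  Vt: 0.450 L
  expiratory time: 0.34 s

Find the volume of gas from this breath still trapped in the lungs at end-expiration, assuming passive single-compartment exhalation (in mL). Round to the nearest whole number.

97

Flow: 27 L/min ÷ 60 = 0.45 L/s.
R = (PIP − Pplat)/V̇ = (28.0 − 24.0) / 0.45 = 4.0/0.45 = 8.889 cmH2O·s/L.
C = Vt/(Pplat − PEEP) = 450.0 / (24.0 − 6) = 450.0/18.0 = 25.0 mL/cmH2O.
τ = R × C = 8.889 × 0.025 L/cmH2O = 0.2222 s.
Fraction remaining = e^(−Te/τ) = e^(−0.34/0.2222) = 0.2165.
Trapped volume = 450.0 × 0.2165 = 97.425 mL.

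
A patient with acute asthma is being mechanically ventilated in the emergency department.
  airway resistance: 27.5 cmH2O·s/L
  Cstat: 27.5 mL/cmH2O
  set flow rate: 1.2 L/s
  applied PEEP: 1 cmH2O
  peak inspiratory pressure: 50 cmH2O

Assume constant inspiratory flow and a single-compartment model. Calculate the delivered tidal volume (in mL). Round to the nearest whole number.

Equation of motion (constant flow): PIP = Vt/C + R·V̇ + PEEP.
Vt/C = PIP − R·V̇ − PEEP = 50 − 33.0 − 1 = 16.0 cmH2O.
Vt = C × 16.0 = 27.5 × 16.0 = 440.0 mL.

440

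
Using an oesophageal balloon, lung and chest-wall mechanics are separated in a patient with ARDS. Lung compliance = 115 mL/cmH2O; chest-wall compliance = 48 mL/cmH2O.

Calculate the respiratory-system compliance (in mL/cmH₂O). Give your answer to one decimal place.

33.9

Lung and chest wall are elastances in series: 1/Crs = 1/CL + 1/Ccw.
1/Crs = 1/115 + 1/48 = 0.02953.
Crs = 33.864 mL/cmH2O.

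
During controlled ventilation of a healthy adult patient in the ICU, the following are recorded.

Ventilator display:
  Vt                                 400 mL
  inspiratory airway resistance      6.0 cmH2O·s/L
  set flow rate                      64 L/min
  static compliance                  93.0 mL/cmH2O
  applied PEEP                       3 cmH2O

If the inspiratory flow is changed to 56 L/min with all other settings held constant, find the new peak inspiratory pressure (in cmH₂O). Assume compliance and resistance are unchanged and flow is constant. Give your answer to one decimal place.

Flow: 64 L/min ÷ 60 = 1.0667 L/s.
New flow: 56 L/min ÷ 60 = 0.9333 L/s.
PIP = Vt/C + R·V̇ + PEEP (constant-flow equation of motion).
Only the resistive term changes: ΔPIP = R × ΔV̇ = 6.0 × (0.9333 − 1.0667) = 6.0 × -0.1334 = -0.8004 cmH2O.
Original PIP = 400/93.0 + 6.0×1.0667 + 3 = 13.701 cmH2O; new PIP = 13.701 + (-0.8004) = 12.901 cmH2O.

12.9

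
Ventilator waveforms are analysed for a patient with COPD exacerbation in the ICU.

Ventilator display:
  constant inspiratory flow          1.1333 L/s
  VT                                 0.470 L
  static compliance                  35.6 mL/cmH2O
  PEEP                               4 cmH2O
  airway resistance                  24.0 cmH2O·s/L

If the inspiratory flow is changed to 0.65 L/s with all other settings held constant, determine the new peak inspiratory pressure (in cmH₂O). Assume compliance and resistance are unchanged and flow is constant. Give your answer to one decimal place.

PIP = Vt/C + R·V̇ + PEEP (constant-flow equation of motion).
Only the resistive term changes: ΔPIP = R × ΔV̇ = 24.0 × (0.65 − 1.1333) = 24.0 × -0.4833 = -11.599 cmH2O.
Original PIP = 470/35.6 + 24.0×1.1333 + 4 = 44.401 cmH2O; new PIP = 44.401 + (-11.599) = 32.802 cmH2O.

32.8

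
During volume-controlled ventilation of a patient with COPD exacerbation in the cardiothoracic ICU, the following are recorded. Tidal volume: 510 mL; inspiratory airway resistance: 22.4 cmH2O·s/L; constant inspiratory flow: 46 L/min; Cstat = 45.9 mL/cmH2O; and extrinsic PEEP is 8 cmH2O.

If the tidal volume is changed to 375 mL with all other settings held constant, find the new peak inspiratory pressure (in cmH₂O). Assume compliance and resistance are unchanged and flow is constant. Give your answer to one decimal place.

33.3

Flow: 46 L/min ÷ 60 = 0.7667 L/s.
PIP = Vt/C + R·V̇ + PEEP (constant-flow equation of motion).
Only the elastic term changes: ΔPIP = ΔVt / C = (375 − 510) / 45.9 = -2.941 cmH2O.
Original PIP = 510/45.9 + 22.4×0.7667 + 8 = 36.285 cmH2O; new PIP = 36.285 + (-2.941) = 33.344 cmH2O.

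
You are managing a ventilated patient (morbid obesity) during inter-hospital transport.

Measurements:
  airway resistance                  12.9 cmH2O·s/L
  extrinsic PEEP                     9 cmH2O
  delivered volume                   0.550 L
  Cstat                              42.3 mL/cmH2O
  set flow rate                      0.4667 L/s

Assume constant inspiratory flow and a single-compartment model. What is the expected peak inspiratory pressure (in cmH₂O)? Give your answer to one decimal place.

28.0

Equation of motion (constant flow): PIP = Vt/C + R·V̇ + PEEP.
PIP = 550/42.3 + 12.9×0.4667 + 9 = 13.002 + 6.02 + 9 = 28.022 cmH2O.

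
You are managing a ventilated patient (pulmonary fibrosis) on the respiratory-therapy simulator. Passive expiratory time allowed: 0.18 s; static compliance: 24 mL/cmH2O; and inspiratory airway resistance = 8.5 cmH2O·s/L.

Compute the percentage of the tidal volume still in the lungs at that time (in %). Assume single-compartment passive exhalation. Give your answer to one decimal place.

41.4

τ = R × C = 8.5 × 24 mL/cmH2O = 8.5 × 0.024 L/cmH2O = 0.204 s.
Passive exhalation: V(t)/V₀ = e^(−t/τ) = e^(−0.18/0.204) = 0.4138.
Fraction remaining = 0.4138 → 41.38%.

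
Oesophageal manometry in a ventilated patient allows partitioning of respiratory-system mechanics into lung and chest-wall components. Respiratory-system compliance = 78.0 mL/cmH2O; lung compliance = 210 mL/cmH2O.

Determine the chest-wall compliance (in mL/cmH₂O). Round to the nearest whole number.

1/Ccw = 1/Crs − 1/CL.
1/Ccw = 1/78.0 − 1/210 = 0.008059.
Ccw = 124.08 mL/cmH2O.

124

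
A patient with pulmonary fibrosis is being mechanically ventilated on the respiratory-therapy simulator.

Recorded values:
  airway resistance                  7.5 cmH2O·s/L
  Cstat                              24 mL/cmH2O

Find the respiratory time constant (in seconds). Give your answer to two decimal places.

τ = R × C = 7.5 × 24 mL/cmH2O = 7.5 × 0.024 L/cmH2O = 0.18 s.

0.18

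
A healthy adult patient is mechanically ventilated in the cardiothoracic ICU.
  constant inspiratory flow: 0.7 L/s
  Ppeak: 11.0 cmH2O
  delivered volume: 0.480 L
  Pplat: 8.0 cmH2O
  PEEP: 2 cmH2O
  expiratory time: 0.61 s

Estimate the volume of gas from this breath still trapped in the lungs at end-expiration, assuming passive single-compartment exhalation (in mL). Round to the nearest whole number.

R = (PIP − Pplat)/V̇ = (11.0 − 8.0) / 0.7 = 3.0/0.7 = 4.286 cmH2O·s/L.
C = Vt/(Pplat − PEEP) = 480.0 / (8.0 − 2) = 480.0/6.0 = 80.0 mL/cmH2O.
τ = R × C = 4.286 × 0.08 L/cmH2O = 0.3429 s.
Fraction remaining = e^(−Te/τ) = e^(−0.61/0.3429) = 0.1688.
Trapped volume = 480.0 × 0.1688 = 81.024 mL.

81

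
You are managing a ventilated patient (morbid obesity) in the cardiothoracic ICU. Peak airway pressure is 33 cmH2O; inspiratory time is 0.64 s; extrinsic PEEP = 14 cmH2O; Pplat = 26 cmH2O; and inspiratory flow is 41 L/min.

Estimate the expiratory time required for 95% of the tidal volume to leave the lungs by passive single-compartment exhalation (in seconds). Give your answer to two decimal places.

Flow: 41 L/min ÷ 60 = 0.6833 L/s.
Vt = flow × Ti = 0.6833 L/s × 0.64 s × 1000 mL/L = 437.31 mL.
R = (PIP − Pplat)/V̇ = (33 − 26) / 0.6833 = 7.0/0.6833 = 10.244 cmH2O·s/L.
C = Vt/(Pplat − PEEP) = 437.31 / (26 − 14) = 437.31/12.0 = 36.443 mL/cmH2O.
τ = R × C = 10.244 × 0.03644 L/cmH2O = 0.3733 s.
t = −τ·ln(1 − 0.95) = −0.3733·ln(0.05) = 1.118 s.

1.12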